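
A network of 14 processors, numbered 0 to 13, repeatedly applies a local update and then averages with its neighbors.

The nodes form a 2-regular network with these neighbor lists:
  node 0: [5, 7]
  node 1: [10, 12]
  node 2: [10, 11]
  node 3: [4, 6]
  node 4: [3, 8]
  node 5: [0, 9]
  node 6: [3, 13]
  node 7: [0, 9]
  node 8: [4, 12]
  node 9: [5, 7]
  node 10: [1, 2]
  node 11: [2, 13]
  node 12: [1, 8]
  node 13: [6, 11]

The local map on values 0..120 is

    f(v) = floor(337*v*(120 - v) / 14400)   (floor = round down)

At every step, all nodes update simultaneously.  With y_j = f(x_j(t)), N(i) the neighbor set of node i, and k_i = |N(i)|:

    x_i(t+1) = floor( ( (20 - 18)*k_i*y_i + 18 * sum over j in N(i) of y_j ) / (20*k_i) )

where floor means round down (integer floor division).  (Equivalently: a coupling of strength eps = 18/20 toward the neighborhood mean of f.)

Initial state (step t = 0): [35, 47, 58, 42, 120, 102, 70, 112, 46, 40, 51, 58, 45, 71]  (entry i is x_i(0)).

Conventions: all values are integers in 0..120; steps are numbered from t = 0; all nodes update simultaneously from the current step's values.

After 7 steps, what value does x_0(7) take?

Answer: x_0(7) = 77

Derivation:
t=0: [35, 47, 58, 42, 120, 102, 70, 112, 46, 40, 51, 58, 45, 71]
t=1: [34, 80, 83, 44, 69, 68, 78, 66, 43, 35, 82, 82, 79, 82]
t=2: [81, 73, 71, 78, 77, 69, 75, 69, 78, 81, 72, 71, 75, 73]
t=3: [81, 79, 80, 77, 76, 73, 78, 73, 77, 81, 80, 80, 78, 79]
t=4: [79, 75, 74, 77, 77, 73, 76, 73, 77, 79, 74, 74, 76, 75]
t=5: [79, 78, 79, 77, 77, 75, 77, 75, 77, 79, 78, 78, 77, 78]
t=6: [77, 76, 75, 77, 77, 75, 76, 75, 77, 77, 75, 75, 76, 76]
t=7: [77, 78, 78, 77, 77, 77, 77, 77, 77, 77, 78, 78, 77, 78]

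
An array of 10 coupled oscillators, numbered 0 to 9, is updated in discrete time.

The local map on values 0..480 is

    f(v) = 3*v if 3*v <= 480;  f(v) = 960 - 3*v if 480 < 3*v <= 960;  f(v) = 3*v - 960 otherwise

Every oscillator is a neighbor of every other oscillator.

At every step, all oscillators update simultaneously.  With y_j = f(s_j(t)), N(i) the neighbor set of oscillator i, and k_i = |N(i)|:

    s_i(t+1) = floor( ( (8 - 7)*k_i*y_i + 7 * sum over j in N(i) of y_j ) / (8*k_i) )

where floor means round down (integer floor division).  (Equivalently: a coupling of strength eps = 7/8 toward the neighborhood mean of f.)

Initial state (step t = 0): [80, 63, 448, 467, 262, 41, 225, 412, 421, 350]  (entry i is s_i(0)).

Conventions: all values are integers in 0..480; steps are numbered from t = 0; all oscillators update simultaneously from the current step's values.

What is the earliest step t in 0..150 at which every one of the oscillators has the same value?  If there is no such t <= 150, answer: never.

Answer: 3
Key observation: Synchronization is absorbing here: once all oscillators are equal they stay equal, and step 3 is the first all-equal step.

Derivation:
t=0: [80, 63, 448, 467, 262, 41, 225, 412, 421, 350]  (not all equal)
t=1: [250, 248, 254, 255, 248, 246, 251, 251, 251, 246]  (not all equal)
t=2: [210, 210, 209, 209, 210, 210, 209, 209, 209, 210]  (not all equal)
t=3: [331, 331, 331, 331, 331, 331, 331, 331, 331, 331]  (all equal)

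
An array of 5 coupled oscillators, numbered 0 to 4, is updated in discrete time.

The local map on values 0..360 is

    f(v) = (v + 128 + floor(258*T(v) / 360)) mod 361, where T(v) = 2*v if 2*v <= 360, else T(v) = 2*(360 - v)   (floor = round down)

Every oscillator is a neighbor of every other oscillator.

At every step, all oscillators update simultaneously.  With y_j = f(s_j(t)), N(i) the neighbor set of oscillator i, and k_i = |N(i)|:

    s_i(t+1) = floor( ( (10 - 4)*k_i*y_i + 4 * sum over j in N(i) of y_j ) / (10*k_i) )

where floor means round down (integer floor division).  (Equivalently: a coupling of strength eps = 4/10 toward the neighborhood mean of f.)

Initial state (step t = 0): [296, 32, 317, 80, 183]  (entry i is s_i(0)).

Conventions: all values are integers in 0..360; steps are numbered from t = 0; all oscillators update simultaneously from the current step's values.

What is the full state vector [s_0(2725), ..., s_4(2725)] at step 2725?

Answer: [197, 197, 197, 197, 197]
Key observation: The state at step 6, [197, 197, 197, 197, 197], reappears at step 7: the system is in a cycle of period 1 from step 6 on.  Therefore the state at step 2725 equals the state at step 6 + ((2725 - 6) mod 1) = 6, which is [197, 197, 197, 197, 197].

Derivation:
t=0: [296, 32, 317, 80, 183]
t=1: [179, 205, 175, 263, 204]
t=2: [196, 192, 191, 179, 192]
t=3: [198, 199, 199, 200, 199]
t=4: [196, 196, 196, 196, 196]
t=5: [198, 198, 198, 198, 198]
t=6: [197, 197, 197, 197, 197]
t=7: [197, 197, 197, 197, 197]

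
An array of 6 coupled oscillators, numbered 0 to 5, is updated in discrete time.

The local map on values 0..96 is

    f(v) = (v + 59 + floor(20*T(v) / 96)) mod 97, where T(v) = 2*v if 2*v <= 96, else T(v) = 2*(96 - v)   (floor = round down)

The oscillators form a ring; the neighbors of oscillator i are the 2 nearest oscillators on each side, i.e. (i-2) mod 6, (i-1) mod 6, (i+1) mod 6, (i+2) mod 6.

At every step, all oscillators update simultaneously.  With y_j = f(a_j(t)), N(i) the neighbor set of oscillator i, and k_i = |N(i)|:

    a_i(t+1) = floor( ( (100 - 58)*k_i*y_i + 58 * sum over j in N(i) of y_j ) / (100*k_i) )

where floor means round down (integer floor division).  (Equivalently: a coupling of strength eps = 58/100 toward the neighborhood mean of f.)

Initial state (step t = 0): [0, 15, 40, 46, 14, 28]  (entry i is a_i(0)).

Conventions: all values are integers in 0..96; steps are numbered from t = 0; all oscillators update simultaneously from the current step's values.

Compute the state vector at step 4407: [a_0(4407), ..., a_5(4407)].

Answer: [52, 52, 52, 52, 52, 52]
Key observation: The state at step 5, [32, 32, 32, 32, 32, 32], reappears at step 12: the system is in a cycle of period 7 from step 5 on.  Therefore the state at step 4407 equals the state at step 5 + ((4407 - 5) mod 7) = 11, which is [52, 52, 52, 52, 52, 52].

Derivation:
t=0: [0, 15, 40, 46, 14, 28]
t=1: [50, 48, 42, 37, 47, 35]
t=2: [26, 23, 23, 18, 22, 19]
t=3: [91, 89, 90, 87, 89, 87]
t=4: [53, 53, 53, 52, 53, 52]
t=5: [32, 32, 32, 32, 32, 32]
t=6: [7, 7, 7, 7, 7, 7]
t=7: [68, 68, 68, 68, 68, 68]
t=8: [41, 41, 41, 41, 41, 41]
t=9: [20, 20, 20, 20, 20, 20]
t=10: [87, 87, 87, 87, 87, 87]
t=11: [52, 52, 52, 52, 52, 52]
t=12: [32, 32, 32, 32, 32, 32]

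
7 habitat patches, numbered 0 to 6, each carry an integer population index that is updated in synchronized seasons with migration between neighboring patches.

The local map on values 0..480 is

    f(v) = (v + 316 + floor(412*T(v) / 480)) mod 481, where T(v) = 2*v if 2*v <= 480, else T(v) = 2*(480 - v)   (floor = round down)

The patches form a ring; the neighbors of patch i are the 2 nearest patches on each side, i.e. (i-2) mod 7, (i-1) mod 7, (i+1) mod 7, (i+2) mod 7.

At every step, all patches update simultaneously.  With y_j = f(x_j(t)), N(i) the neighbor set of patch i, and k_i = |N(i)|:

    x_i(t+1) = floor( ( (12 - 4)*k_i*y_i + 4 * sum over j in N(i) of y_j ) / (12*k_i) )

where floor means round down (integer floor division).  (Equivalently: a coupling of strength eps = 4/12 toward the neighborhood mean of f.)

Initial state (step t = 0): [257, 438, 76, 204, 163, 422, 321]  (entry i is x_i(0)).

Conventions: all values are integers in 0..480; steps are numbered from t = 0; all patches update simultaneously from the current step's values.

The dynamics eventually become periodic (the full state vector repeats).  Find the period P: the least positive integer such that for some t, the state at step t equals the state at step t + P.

Simulating step by step:
t=0: [257, 438, 76, 204, 163, 422, 321]
t=1: [413, 341, 151, 344, 285, 368, 406]
t=2: [360, 391, 300, 400, 421, 396, 380]
t=3: [399, 385, 421, 377, 369, 376, 383]
t=4: [374, 380, 366, 385, 389, 387, 384]
t=5: [388, 386, 392, 383, 381, 382, 383]
t=6: [380, 381, 379, 383, 384, 384, 383]
t=7: [385, 385, 386, 384, 383, 383, 384]
t=8: [383, 382, 382, 383, 383, 383, 383]
t=9: [384, 384, 384, 384, 384, 384, 384]
t=10: [383, 383, 383, 383, 383, 383, 383]
t=11: [384, 384, 384, 384, 384, 384, 384]

Answer: 2
Key observation: The state at step 9, [384, 384, 384, 384, 384, 384, 384], reappears at step 11 — and no state repeats earlier — so the cycle the system enters has period 2.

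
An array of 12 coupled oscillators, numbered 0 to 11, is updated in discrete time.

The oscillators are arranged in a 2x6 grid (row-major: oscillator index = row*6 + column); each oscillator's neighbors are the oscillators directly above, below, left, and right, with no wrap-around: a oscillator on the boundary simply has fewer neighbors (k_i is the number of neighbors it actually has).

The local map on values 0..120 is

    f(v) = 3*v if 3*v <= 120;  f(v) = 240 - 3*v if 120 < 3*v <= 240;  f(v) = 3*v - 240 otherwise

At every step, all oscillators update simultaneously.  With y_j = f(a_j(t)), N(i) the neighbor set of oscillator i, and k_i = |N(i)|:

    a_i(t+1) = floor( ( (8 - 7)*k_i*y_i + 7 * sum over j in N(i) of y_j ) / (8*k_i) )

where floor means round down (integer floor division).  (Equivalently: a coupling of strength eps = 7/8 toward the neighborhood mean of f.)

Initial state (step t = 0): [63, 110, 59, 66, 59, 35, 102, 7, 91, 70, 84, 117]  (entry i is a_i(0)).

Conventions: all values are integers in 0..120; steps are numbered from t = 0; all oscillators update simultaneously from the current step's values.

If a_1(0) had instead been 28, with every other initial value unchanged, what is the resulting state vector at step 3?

Simulating step by step:
t=0: [63, 28, 59, 66, 59, 35, 102, 7, 91, 70, 84, 117]
t=1: [72, 49, 54, 50, 54, 89, 39, 56, 37, 29, 61, 65]
t=2: [94, 62, 95, 82, 60, 57, 56, 102, 83, 86, 68, 42]
t=3: [60, 51, 25, 36, 39, 84, 56, 47, 38, 17, 60, 60]

Answer: [60, 51, 25, 36, 39, 84, 56, 47, 38, 17, 60, 60]
Key observation: This trace re-runs the system from the modified initial state.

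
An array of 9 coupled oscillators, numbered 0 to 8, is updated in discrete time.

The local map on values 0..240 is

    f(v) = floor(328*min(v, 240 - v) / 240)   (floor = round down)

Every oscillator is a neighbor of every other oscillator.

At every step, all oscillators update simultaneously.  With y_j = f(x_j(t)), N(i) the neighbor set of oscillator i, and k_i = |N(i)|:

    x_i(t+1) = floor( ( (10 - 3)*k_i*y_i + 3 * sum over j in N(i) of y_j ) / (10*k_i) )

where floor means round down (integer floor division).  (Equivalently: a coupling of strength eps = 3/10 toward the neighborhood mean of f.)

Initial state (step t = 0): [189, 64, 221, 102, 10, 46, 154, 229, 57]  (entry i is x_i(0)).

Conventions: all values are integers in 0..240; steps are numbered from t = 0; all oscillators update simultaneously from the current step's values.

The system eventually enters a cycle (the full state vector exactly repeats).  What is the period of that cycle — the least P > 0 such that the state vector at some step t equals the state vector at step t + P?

Answer: 4
Key observation: The state at step 10, [155, 159, 153, 157, 152, 155, 152, 152, 159], reappears at step 14 — and no state repeats earlier — so the cycle the system enters has period 4.

Derivation:
t=0: [189, 64, 221, 102, 10, 46, 154, 229, 57]
t=1: [68, 80, 39, 114, 31, 63, 100, 32, 73]
t=2: [91, 102, 65, 133, 58, 87, 120, 59, 96]
t=3: [122, 132, 98, 136, 92, 118, 148, 93, 126]
t=4: [154, 145, 135, 141, 130, 154, 130, 131, 150]
t=5: [122, 130, 140, 134, 144, 122, 144, 143, 126]
t=6: [155, 148, 138, 144, 135, 155, 135, 136, 151]
t=7: [120, 126, 136, 130, 138, 120, 138, 138, 124]
t=8: [159, 153, 144, 150, 142, 159, 142, 142, 155]
t=9: [114, 119, 128, 123, 129, 114, 129, 129, 118]
t=10: [155, 159, 153, 157, 152, 155, 152, 152, 159]
t=11: [115, 111, 117, 113, 118, 115, 118, 118, 111]
t=12: [156, 152, 158, 154, 159, 156, 159, 159, 152]
t=13: [114, 118, 112, 116, 111, 114, 111, 111, 118]
t=14: [155, 159, 153, 157, 152, 155, 152, 152, 159]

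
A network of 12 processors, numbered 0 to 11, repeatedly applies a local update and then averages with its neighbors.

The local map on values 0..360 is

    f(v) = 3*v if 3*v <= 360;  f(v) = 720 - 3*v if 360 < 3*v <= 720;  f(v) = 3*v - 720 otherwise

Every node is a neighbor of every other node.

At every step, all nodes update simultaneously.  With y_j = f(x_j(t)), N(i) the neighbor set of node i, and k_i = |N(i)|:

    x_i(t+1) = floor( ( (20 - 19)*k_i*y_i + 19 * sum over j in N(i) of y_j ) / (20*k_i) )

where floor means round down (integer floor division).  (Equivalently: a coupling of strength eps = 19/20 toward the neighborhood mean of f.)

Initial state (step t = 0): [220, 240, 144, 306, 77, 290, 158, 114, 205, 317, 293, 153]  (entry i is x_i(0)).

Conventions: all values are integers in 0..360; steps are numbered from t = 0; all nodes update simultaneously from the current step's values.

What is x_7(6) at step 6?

Answer: x_7(6) = 207

Derivation:
t=0: [220, 240, 144, 306, 77, 290, 158, 114, 205, 317, 293, 153]
t=1: [193, 196, 185, 188, 187, 190, 187, 183, 192, 187, 190, 186]
t=2: [154, 154, 153, 153, 153, 154, 153, 153, 154, 153, 154, 153]
t=3: [259, 259, 259, 259, 259, 259, 259, 259, 259, 259, 259, 259]
t=4: [57, 57, 57, 57, 57, 57, 57, 57, 57, 57, 57, 57]
t=5: [171, 171, 171, 171, 171, 171, 171, 171, 171, 171, 171, 171]
t=6: [207, 207, 207, 207, 207, 207, 207, 207, 207, 207, 207, 207]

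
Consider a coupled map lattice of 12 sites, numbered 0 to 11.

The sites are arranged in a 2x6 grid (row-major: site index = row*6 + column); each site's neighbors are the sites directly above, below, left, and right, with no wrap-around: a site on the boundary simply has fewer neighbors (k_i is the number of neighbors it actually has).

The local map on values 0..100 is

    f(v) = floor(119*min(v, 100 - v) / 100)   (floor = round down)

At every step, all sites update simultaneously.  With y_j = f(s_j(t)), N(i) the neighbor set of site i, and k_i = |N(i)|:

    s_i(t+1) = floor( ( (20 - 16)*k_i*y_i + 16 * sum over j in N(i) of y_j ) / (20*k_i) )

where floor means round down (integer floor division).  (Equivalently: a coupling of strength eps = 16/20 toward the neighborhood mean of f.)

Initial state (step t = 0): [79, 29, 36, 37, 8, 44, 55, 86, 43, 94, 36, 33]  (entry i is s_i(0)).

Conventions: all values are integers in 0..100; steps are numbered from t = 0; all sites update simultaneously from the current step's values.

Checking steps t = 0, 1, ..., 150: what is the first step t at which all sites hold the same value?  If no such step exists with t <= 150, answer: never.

Simulating step by step:
t=0: [79, 29, 36, 37, 8, 44, 55, 86, 43, 94, 36, 33]  (not all equal)
t=1: [39, 28, 42, 24, 38, 29, 26, 40, 27, 37, 23, 45]  (not all equal)
t=2: [34, 44, 34, 42, 32, 46, 43, 34, 43, 32, 43, 35]  (not all equal)
t=3: [49, 42, 48, 40, 48, 42, 42, 49, 41, 47, 41, 50]  (not all equal)
t=4: [50, 55, 49, 54, 49, 56, 56, 50, 54, 49, 55, 50]  (not all equal)
t=5: [53, 57, 54, 57, 54, 57, 57, 54, 57, 54, 57, 53]  (not all equal)
t=6: [51, 53, 51, 53, 51, 53, 53, 51, 53, 51, 53, 51]  (not all equal)
t=7: [55, 57, 55, 57, 55, 57, 57, 55, 57, 55, 57, 55]  (not all equal)
t=8: [51, 52, 51, 52, 51, 52, 52, 51, 52, 51, 52, 51]  (not all equal)
t=9: [57, 57, 57, 57, 57, 57, 57, 57, 57, 57, 57, 57]  (all equal)

Answer: 9
Key observation: Synchronization is absorbing here: once all sites are equal they stay equal, and step 9 is the first all-equal step.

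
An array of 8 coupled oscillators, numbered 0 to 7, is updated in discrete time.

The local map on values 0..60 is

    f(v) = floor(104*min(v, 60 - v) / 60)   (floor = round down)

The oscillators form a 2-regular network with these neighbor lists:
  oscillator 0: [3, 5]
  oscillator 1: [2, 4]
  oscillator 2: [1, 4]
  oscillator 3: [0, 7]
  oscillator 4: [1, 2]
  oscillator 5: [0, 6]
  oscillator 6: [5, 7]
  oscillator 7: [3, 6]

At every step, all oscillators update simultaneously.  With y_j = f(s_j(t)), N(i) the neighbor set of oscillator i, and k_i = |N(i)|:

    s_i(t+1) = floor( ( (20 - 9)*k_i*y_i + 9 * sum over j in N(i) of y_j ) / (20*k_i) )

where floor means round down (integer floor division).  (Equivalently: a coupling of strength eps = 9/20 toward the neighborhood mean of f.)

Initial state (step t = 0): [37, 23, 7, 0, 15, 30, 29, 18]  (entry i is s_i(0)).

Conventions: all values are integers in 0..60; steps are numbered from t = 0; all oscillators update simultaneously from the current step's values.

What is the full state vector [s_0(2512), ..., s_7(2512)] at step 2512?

Simulating step by step:
t=0: [37, 23, 7, 0, 15, 30, 29, 18]
t=1: [33, 30, 21, 15, 25, 48, 46, 28]
t=2: [35, 46, 41, 35, 43, 26, 28, 37]
t=3: [43, 26, 29, 42, 28, 45, 45, 41]
t=4: [28, 46, 48, 30, 47, 26, 27, 30]
t=5: [48, 22, 21, 51, 22, 45, 47, 50]
t=6: [20, 37, 36, 16, 37, 23, 21, 17]
t=7: [33, 39, 40, 29, 39, 37, 35, 30]
t=8: [45, 35, 34, 49, 35, 41, 44, 49]
t=9: [25, 43, 44, 20, 43, 29, 26, 20]
t=10: [42, 28, 27, 36, 28, 47, 43, 36]
t=11: [31, 47, 46, 38, 47, 25, 30, 38]
t=12: [45, 22, 23, 40, 22, 46, 46, 41]
t=13: [27, 38, 38, 31, 38, 24, 25, 30]
t=14: [45, 38, 38, 49, 38, 42, 44, 49]
t=15: [25, 38, 38, 20, 38, 28, 26, 20]
t=16: [42, 38, 38, 36, 38, 46, 43, 36]
t=17: [31, 38, 38, 38, 38, 26, 30, 38]
t=18: [46, 38, 38, 40, 38, 47, 47, 41]
t=19: [25, 38, 38, 31, 38, 22, 24, 30]
t=20: [43, 38, 38, 48, 38, 39, 42, 49]
t=21: [28, 38, 38, 21, 38, 33, 29, 21]
t=22: [44, 38, 38, 38, 38, 47, 45, 39]
t=23: [28, 38, 38, 35, 38, 24, 27, 34]
t=24: [45, 38, 38, 44, 38, 43, 44, 44]
t=25: [26, 38, 38, 26, 38, 27, 27, 27]
t=26: [45, 38, 38, 45, 38, 45, 46, 45]
t=27: [26, 38, 38, 26, 38, 25, 24, 25]
t=28: [44, 38, 38, 44, 38, 43, 41, 43]
t=29: [27, 38, 38, 27, 38, 29, 30, 29]
t=30: [46, 38, 38, 46, 38, 49, 51, 49]
t=31: [22, 38, 38, 22, 38, 19, 16, 19]
t=32: [36, 38, 38, 36, 38, 32, 29, 32]
t=33: [42, 38, 38, 42, 38, 46, 49, 46]
t=34: [29, 38, 38, 29, 38, 24, 21, 24]
t=35: [47, 38, 38, 47, 38, 41, 38, 41]
t=36: [24, 38, 38, 24, 38, 31, 35, 31]
t=37: [43, 38, 38, 43, 38, 46, 46, 46]
t=38: [27, 38, 38, 27, 38, 25, 24, 25]
t=39: [45, 38, 38, 45, 38, 43, 41, 43]
t=40: [26, 38, 38, 26, 38, 29, 30, 29]
t=41: [46, 38, 38, 46, 38, 49, 51, 49]

Answer: [43, 38, 38, 43, 38, 46, 46, 46]
Key observation: The state at step 30, [46, 38, 38, 46, 38, 49, 51, 49], reappears at step 41: the system is in a cycle of period 11 from step 30 on.  Therefore the state at step 2512 equals the state at step 30 + ((2512 - 30) mod 11) = 37, which is [43, 38, 38, 43, 38, 46, 46, 46].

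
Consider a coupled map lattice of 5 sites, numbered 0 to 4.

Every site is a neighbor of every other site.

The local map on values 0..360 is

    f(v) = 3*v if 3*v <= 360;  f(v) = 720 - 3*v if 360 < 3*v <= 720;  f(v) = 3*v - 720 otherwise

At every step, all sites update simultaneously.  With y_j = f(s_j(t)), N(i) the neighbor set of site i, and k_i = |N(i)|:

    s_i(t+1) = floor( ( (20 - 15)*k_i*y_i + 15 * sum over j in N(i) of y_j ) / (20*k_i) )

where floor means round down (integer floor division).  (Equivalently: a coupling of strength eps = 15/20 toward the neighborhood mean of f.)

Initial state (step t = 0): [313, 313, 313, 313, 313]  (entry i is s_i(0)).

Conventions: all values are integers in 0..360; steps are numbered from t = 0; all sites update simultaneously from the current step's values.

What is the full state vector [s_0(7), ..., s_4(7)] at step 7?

Answer: [189, 189, 189, 189, 189]

Derivation:
t=0: [313, 313, 313, 313, 313]
t=1: [219, 219, 219, 219, 219]
t=2: [63, 63, 63, 63, 63]
t=3: [189, 189, 189, 189, 189]
t=4: [153, 153, 153, 153, 153]
t=5: [261, 261, 261, 261, 261]
t=6: [63, 63, 63, 63, 63]
t=7: [189, 189, 189, 189, 189]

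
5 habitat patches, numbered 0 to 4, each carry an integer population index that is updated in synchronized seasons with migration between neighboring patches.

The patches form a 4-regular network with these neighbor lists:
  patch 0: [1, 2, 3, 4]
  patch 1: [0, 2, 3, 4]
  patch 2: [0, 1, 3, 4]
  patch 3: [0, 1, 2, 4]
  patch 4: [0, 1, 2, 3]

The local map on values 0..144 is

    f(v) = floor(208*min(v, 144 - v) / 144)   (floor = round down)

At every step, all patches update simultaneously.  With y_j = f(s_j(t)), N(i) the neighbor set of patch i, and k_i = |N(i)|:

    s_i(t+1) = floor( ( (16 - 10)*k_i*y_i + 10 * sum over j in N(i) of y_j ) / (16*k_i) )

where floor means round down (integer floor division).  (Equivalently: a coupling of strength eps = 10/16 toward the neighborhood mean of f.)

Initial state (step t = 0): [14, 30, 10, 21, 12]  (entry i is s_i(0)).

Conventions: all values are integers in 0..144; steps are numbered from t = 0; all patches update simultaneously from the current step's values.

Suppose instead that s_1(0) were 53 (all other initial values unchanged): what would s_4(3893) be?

Simulating step by step:
t=0: [14, 53, 10, 21, 12]
t=1: [28, 41, 27, 31, 28]
t=2: [43, 47, 43, 44, 43]
t=3: [62, 64, 62, 63, 62]
t=4: [89, 90, 89, 90, 89]
t=5: [78, 78, 78, 78, 78]
t=6: [95, 95, 95, 95, 95]
t=7: [70, 70, 70, 70, 70]
t=8: [101, 101, 101, 101, 101]
t=9: [62, 62, 62, 62, 62]
t=10: [89, 89, 89, 89, 89]
t=11: [79, 79, 79, 79, 79]
t=12: [93, 93, 93, 93, 93]
t=13: [73, 73, 73, 73, 73]
t=14: [102, 102, 102, 102, 102]
t=15: [60, 60, 60, 60, 60]
t=16: [86, 86, 86, 86, 86]
t=17: [83, 83, 83, 83, 83]
t=18: [88, 88, 88, 88, 88]
t=19: [80, 80, 80, 80, 80]
t=20: [92, 92, 92, 92, 92]
t=21: [75, 75, 75, 75, 75]
t=22: [99, 99, 99, 99, 99]
t=23: [65, 65, 65, 65, 65]
t=24: [93, 93, 93, 93, 93]

Answer: s_4(3893) = 83
Key observation: The state at step 12, [93, 93, 93, 93, 93], reappears at step 24: the system is in a cycle of period 12 from step 12 on.  Therefore the state at step 3893 equals the state at step 12 + ((3893 - 12) mod 12) = 17, which is [83, 83, 83, 83, 83].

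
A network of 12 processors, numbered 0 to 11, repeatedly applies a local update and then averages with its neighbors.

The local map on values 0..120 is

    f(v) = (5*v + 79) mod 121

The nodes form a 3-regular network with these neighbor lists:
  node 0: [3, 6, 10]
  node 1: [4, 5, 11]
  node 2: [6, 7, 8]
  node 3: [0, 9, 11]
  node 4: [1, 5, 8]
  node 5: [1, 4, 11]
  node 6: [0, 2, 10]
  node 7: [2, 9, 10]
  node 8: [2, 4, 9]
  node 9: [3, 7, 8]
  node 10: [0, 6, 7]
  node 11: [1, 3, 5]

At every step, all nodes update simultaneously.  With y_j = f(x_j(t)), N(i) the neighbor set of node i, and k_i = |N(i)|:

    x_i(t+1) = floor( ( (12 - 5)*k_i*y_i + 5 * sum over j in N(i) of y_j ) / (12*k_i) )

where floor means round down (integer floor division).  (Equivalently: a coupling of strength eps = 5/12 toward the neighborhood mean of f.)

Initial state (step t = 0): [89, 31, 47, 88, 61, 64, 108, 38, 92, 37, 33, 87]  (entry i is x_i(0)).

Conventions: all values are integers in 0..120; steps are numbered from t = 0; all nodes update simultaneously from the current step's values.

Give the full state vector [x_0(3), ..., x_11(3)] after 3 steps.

Simulating step by step:
t=0: [89, 31, 47, 88, 61, 64, 108, 38, 92, 37, 33, 87]
t=1: [30, 78, 55, 33, 40, 43, 24, 29, 48, 29, 12, 43]
t=2: [76, 81, 101, 37, 54, 57, 78, 92, 79, 85, 50, 52]
t=3: [85, 28, 96, 42, 77, 28, 101, 60, 96, 37, 86, 59]

Answer: [85, 28, 96, 42, 77, 28, 101, 60, 96, 37, 86, 59]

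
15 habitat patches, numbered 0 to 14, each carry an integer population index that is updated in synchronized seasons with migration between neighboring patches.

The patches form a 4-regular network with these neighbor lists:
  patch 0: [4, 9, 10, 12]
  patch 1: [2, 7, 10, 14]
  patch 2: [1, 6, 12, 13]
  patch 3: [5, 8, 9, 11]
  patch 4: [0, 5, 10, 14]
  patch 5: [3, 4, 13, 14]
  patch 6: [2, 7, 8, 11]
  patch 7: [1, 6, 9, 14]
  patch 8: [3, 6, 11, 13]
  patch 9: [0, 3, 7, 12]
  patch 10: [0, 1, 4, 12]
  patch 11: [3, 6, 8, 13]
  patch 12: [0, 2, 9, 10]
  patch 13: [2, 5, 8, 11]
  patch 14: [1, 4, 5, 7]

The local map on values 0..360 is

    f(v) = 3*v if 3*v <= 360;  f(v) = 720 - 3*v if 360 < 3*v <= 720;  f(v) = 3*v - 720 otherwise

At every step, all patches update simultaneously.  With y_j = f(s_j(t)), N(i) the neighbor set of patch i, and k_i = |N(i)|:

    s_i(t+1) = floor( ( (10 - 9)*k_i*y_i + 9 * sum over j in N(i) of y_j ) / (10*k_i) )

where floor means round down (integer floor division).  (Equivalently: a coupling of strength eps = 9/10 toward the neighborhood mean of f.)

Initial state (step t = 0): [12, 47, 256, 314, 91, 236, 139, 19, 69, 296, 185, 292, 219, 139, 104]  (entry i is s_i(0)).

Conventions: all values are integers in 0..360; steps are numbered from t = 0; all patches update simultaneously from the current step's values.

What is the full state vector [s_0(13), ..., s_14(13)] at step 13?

Answer: [186, 111, 201, 239, 155, 202, 222, 87, 265, 163, 187, 265, 171, 274, 136]

Derivation:
t=0: [12, 47, 256, 314, 91, 236, 139, 19, 69, 296, 185, 292, 219, 139, 104]
t=1: [154, 145, 187, 144, 145, 250, 135, 213, 242, 101, 131, 248, 100, 125, 139]
t=2: [299, 224, 296, 110, 235, 277, 92, 279, 219, 238, 286, 217, 265, 83, 183]
t=3: [70, 138, 162, 89, 135, 183, 121, 124, 214, 157, 84, 213, 117, 117, 82]
t=4: [283, 273, 330, 156, 229, 282, 202, 295, 245, 289, 291, 245, 247, 162, 281]
t=5: [92, 169, 132, 93, 122, 157, 116, 125, 139, 142, 78, 139, 159, 119, 107]
t=6: [280, 296, 293, 286, 278, 319, 321, 299, 319, 286, 267, 319, 278, 300, 293]
t=7: [112, 146, 174, 204, 145, 156, 206, 177, 203, 137, 124, 203, 123, 213, 172]
t=8: [324, 239, 203, 186, 285, 177, 147, 220, 101, 252, 316, 101, 303, 159, 247]
t=9: [157, 94, 171, 203, 168, 145, 202, 82, 252, 152, 153, 252, 159, 228, 89]
t=10: [246, 248, 172, 150, 260, 170, 129, 233, 70, 217, 248, 70, 245, 130, 258]
t=11: [39, 70, 178, 184, 74, 181, 178, 110, 278, 79, 28, 278, 72, 220, 76]
t=12: [182, 207, 169, 161, 158, 170, 186, 226, 130, 210, 180, 130, 162, 138, 234]
t=13: [186, 111, 201, 239, 155, 202, 222, 87, 265, 163, 187, 265, 171, 274, 136]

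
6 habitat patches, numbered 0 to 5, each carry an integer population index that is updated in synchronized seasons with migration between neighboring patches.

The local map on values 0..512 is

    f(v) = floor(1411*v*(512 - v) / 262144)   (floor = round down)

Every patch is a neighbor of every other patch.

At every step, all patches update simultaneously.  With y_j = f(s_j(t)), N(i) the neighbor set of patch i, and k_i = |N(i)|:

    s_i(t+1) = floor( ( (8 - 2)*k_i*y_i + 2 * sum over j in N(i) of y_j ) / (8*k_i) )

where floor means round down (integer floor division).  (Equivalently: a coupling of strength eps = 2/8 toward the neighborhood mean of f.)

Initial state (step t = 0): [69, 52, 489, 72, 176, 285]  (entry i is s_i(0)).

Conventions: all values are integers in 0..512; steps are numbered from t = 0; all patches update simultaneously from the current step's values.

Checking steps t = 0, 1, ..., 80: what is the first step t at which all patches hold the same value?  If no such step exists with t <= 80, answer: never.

Simulating step by step:
t=0: [69, 52, 489, 72, 176, 285]  (not all equal)
t=1: [174, 149, 101, 178, 282, 303]  (not all equal)
t=2: [313, 295, 248, 315, 336, 329]  (not all equal)
t=3: [334, 341, 346, 334, 322, 327]  (not all equal)
t=4: [319, 314, 312, 319, 326, 323]  (not all equal)
t=5: [330, 333, 333, 330, 327, 328]  (not all equal)
t=6: [322, 320, 320, 322, 324, 323]  (not all equal)
t=7: [328, 329, 329, 328, 327, 328]  (not all equal)
t=8: [324, 324, 324, 324, 324, 324]  (all equal)

Answer: 8
Key observation: Synchronization is absorbing here: once all patches are equal they stay equal, and step 8 is the first all-equal step.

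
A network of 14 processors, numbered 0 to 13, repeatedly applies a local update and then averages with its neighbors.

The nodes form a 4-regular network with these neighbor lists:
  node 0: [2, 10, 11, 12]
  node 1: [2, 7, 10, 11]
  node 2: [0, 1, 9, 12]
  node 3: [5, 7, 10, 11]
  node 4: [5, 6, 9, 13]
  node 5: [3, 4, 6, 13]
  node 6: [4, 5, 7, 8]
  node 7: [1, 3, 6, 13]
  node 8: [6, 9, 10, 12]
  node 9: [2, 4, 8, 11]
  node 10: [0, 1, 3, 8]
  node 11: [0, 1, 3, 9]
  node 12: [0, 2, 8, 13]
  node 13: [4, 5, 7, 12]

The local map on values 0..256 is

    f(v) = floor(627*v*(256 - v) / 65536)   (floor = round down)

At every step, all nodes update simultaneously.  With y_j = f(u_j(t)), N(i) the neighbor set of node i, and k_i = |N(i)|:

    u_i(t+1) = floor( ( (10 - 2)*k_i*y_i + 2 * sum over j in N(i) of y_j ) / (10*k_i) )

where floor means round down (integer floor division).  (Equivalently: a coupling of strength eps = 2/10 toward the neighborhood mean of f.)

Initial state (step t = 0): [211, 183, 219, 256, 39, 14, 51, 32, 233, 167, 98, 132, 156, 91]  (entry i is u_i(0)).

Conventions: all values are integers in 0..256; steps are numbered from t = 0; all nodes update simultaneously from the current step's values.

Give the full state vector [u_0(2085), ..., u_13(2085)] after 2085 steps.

Answer: [151, 151, 151, 151, 151, 151, 151, 151, 151, 151, 151, 151, 151, 151]
Key observation: The state at step 6, [151, 151, 151, 151, 151, 151, 151, 151, 151, 151, 151, 151, 151, 151], reappears at step 7: the system is in a cycle of period 1 from step 6 on.  Therefore the state at step 2085 equals the state at step 6 + ((2085 - 6) mod 1) = 6, which is [151, 151, 151, 151, 151, 151, 151, 151, 151, 151, 151, 151, 151, 151].

Derivation:
t=0: [211, 183, 219, 256, 39, 14, 51, 32, 233, 167, 98, 132, 156, 91]
t=1: [98, 124, 87, 20, 84, 41, 91, 72, 67, 131, 131, 142, 137, 130]
t=2: [148, 153, 142, 62, 137, 91, 137, 125, 127, 152, 148, 148, 152, 149]
t=3: [152, 150, 153, 122, 154, 143, 154, 153, 155, 151, 150, 150, 151, 151]
t=4: [151, 151, 150, 155, 150, 153, 150, 150, 149, 150, 152, 152, 150, 151]
t=5: [151, 151, 151, 149, 151, 150, 151, 151, 151, 151, 150, 150, 151, 151]
t=6: [151, 151, 151, 151, 151, 151, 151, 151, 151, 151, 151, 151, 151, 151]
t=7: [151, 151, 151, 151, 151, 151, 151, 151, 151, 151, 151, 151, 151, 151]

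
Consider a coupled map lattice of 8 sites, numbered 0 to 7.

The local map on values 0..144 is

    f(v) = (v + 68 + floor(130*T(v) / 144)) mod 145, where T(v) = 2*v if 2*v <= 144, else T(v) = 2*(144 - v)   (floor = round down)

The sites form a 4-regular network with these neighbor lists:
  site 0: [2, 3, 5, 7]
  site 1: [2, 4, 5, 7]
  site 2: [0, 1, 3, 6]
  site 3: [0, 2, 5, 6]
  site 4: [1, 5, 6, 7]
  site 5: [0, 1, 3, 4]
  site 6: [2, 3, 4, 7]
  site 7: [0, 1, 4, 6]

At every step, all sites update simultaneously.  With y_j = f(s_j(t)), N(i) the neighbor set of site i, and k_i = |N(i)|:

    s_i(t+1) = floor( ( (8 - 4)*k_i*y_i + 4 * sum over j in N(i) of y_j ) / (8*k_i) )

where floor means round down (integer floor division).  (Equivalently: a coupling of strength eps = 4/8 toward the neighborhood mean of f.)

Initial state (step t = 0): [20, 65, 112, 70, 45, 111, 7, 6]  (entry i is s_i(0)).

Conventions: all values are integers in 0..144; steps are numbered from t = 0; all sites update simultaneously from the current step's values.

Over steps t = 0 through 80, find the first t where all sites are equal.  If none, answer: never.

Answer: 6
Key observation: Synchronization is absorbing here: once all sites are equal they stay equal, and step 6 is the first all-equal step.

Derivation:
t=0: [20, 65, 112, 70, 45, 111, 7, 6]  (not all equal)
t=1: [110, 92, 100, 109, 70, 96, 86, 87]  (not all equal)
t=2: [98, 108, 102, 99, 114, 104, 110, 110]  (not all equal)
t=3: [101, 96, 99, 101, 93, 98, 95, 95]  (not all equal)
t=4: [102, 105, 103, 102, 106, 103, 105, 105]  (not all equal)
t=5: [99, 98, 99, 99, 97, 99, 98, 98]  (not all equal)
t=6: [103, 103, 103, 103, 103, 103, 103, 103]  (all equal)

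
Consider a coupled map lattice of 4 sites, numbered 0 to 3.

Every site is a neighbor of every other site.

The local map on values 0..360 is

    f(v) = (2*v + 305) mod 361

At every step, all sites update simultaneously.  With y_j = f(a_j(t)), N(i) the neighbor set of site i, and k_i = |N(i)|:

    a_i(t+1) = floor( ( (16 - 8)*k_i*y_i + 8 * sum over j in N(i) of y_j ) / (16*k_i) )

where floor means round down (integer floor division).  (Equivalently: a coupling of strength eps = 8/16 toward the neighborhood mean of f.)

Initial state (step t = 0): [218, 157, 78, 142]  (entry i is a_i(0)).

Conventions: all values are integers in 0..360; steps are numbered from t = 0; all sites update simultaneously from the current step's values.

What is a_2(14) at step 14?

Simulating step by step:
t=0: [218, 157, 78, 142]
t=1: [107, 186, 134, 176]
t=2: [216, 269, 234, 262]
t=3: [54, 89, 66, 84]
t=4: [77, 101, 85, 97]
t=5: [115, 131, 120, 128]
t=6: [185, 196, 188, 194]
t=7: [321, 329, 323, 327]
t=8: [230, 235, 231, 234]
t=9: [46, 49, 47, 49]
t=10: [38, 40, 39, 40]
t=11: [21, 23, 22, 23]
t=12: [348, 350, 349, 350]
t=13: [280, 282, 281, 282]
t=14: [144, 146, 145, 146]

Answer: a_2(14) = 145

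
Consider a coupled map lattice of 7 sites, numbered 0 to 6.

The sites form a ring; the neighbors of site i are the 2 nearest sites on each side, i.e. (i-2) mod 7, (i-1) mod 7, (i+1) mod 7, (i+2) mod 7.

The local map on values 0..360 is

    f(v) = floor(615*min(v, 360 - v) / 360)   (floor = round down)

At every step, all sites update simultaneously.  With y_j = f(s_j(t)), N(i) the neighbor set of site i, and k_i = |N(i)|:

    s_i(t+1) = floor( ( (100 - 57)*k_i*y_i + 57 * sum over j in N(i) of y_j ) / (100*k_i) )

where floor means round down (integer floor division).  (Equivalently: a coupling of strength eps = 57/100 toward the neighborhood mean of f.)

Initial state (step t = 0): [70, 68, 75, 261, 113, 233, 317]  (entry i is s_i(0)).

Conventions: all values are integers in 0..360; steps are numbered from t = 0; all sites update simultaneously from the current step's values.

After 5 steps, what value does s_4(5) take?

Simulating step by step:
t=0: [70, 68, 75, 261, 113, 233, 317]
t=1: [127, 119, 140, 165, 166, 171, 123]
t=2: [227, 222, 242, 265, 267, 266, 231]
t=3: [213, 216, 197, 177, 173, 178, 205]
t=4: [263, 261, 275, 289, 290, 289, 269]
t=5: [155, 156, 144, 130, 128, 131, 148]

Answer: s_4(5) = 128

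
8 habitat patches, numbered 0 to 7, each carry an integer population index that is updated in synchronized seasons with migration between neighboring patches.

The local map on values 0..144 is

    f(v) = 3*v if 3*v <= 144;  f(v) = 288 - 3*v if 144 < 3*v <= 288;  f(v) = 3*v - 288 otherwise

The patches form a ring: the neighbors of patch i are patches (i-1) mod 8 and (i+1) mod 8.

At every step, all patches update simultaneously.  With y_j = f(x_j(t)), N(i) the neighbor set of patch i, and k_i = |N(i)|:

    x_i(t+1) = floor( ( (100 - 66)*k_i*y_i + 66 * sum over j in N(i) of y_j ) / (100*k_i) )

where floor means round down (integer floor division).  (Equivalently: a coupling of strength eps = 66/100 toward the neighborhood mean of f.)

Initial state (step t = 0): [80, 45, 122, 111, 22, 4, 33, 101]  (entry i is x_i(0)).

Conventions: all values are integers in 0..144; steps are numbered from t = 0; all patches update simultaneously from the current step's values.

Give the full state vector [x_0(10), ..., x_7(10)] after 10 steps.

Answer: [21, 33, 24, 30, 46, 62, 48, 29]

Derivation:
t=0: [80, 45, 122, 111, 22, 4, 33, 101]
t=1: [65, 87, 85, 62, 41, 58, 42, 53]
t=2: [83, 50, 53, 86, 113, 120, 123, 116]
t=3: [78, 102, 99, 69, 51, 68, 71, 60]
t=4: [59, 26, 35, 75, 100, 97, 88, 79]
t=5: [80, 97, 82, 60, 25, 12, 25, 61]
t=6: [51, 30, 50, 75, 73, 61, 72, 76]
t=7: [95, 120, 97, 89, 78, 82, 78, 88]
t=8: [32, 26, 31, 25, 39, 49, 40, 26]
t=9: [84, 88, 82, 94, 111, 126, 113, 97]
t=10: [21, 33, 24, 30, 46, 62, 48, 29]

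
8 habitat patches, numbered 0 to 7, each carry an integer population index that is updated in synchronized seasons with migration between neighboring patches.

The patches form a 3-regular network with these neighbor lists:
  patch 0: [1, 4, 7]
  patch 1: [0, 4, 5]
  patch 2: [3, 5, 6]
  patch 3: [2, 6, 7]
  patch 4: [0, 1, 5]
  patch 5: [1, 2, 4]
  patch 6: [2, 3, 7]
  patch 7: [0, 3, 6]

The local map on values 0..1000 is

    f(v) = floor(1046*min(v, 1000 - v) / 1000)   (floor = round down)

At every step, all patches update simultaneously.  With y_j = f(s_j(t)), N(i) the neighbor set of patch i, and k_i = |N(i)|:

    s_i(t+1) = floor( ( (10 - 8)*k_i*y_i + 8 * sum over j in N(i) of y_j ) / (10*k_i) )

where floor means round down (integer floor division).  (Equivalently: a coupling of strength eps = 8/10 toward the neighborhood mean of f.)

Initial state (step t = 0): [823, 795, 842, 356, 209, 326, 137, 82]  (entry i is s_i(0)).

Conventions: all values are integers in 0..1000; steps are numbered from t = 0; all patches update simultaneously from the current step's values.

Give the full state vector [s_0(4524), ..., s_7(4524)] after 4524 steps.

Simulating step by step:
t=0: [823, 795, 842, 356, 209, 326, 137, 82]
t=1: [174, 240, 261, 179, 240, 227, 194, 203]
t=2: [226, 228, 221, 220, 228, 254, 219, 194]
t=3: [228, 244, 239, 222, 244, 241, 222, 225]
t=4: [246, 249, 240, 237, 249, 252, 237, 234]
t=5: [255, 260, 252, 247, 260, 258, 247, 249]
t=6: [267, 269, 261, 259, 269, 268, 259, 260]
t=7: [277, 280, 273, 271, 280, 278, 271, 272]
t=8: [289, 290, 285, 283, 290, 289, 283, 284]
t=9: [301, 302, 298, 296, 302, 301, 296, 297]
t=10: [313, 314, 310, 309, 314, 313, 309, 310]
t=11: [326, 327, 324, 323, 327, 326, 323, 324]
t=12: [340, 340, 338, 337, 340, 340, 337, 338]
t=13: [354, 355, 353, 352, 355, 354, 352, 353]
t=14: [370, 370, 368, 368, 370, 370, 368, 368]
t=15: [386, 387, 384, 384, 387, 386, 384, 384]
t=16: [403, 403, 401, 401, 403, 403, 401, 401]
t=17: [420, 421, 419, 419, 421, 420, 419, 419]
t=18: [439, 439, 438, 438, 439, 439, 438, 438]
t=19: [458, 459, 458, 458, 459, 458, 458, 458]
t=20: [479, 479, 479, 479, 479, 479, 479, 479]
t=21: [501, 501, 501, 501, 501, 501, 501, 501]
t=22: [521, 521, 521, 521, 521, 521, 521, 521]
t=23: [501, 501, 501, 501, 501, 501, 501, 501]

Answer: [521, 521, 521, 521, 521, 521, 521, 521]
Key observation: The state at step 21, [501, 501, 501, 501, 501, 501, 501, 501], reappears at step 23: the system is in a cycle of period 2 from step 21 on.  Therefore the state at step 4524 equals the state at step 21 + ((4524 - 21) mod 2) = 22, which is [521, 521, 521, 521, 521, 521, 521, 521].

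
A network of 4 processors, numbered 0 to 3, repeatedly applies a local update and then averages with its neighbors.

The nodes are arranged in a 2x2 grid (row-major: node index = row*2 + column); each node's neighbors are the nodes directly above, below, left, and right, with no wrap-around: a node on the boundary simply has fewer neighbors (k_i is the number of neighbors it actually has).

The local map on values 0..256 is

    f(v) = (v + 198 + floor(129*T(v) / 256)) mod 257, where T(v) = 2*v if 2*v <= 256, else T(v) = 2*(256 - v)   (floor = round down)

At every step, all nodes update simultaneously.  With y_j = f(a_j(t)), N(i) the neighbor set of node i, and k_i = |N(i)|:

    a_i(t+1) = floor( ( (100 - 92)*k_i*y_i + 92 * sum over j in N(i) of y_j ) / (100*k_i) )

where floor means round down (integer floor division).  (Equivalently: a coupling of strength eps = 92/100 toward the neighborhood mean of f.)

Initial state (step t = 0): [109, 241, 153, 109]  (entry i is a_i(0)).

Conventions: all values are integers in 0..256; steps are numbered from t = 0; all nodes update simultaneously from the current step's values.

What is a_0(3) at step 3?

Simulating step by step:
t=0: [109, 241, 153, 109]
t=1: [193, 162, 162, 193]
t=2: [197, 197, 197, 197]
t=3: [197, 197, 197, 197]

Answer: a_0(3) = 197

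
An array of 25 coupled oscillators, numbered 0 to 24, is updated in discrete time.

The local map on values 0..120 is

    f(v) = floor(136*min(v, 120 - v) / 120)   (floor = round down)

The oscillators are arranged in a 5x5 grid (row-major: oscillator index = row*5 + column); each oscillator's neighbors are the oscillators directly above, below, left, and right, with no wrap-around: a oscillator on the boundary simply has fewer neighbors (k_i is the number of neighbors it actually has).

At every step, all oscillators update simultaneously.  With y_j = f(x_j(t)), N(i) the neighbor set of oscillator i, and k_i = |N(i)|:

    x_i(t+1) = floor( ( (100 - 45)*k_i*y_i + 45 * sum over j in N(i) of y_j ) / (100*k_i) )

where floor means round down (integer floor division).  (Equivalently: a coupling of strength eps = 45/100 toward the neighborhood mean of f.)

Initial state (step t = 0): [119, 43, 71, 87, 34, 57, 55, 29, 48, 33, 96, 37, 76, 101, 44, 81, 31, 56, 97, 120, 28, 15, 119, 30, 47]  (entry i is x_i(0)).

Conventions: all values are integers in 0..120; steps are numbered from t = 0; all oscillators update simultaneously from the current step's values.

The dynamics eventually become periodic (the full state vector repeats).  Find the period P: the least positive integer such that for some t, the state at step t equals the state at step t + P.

Answer: 2
Key observation: The state at step 11, [64, 64, 64, 64, 63, 64, 64, 64, 63, 63, 64, 64, 63, 63, 63, 63, 63, 63, 63, 63, 63, 63, 63, 63, 63], reappears at step 13 — and no state repeats earlier — so the cycle the system enters has period 2.

Derivation:
t=0: [119, 43, 71, 87, 34, 57, 55, 29, 48, 33, 96, 37, 76, 101, 44, 81, 31, 56, 97, 120, 28, 15, 119, 30, 47]
t=1: [25, 44, 47, 42, 37, 48, 54, 42, 43, 41, 37, 42, 44, 31, 35, 38, 37, 47, 27, 19, 30, 19, 17, 30, 36]
t=2: [38, 48, 50, 47, 43, 49, 55, 49, 46, 44, 44, 47, 47, 37, 36, 41, 41, 44, 32, 27, 33, 25, 26, 32, 34]
t=3: [48, 53, 55, 52, 49, 53, 58, 55, 50, 47, 50, 52, 51, 42, 40, 45, 45, 45, 37, 33, 37, 32, 32, 35, 35]
t=4: [56, 60, 61, 57, 55, 59, 62, 61, 55, 52, 56, 57, 55, 48, 45, 50, 50, 48, 42, 39, 42, 39, 38, 38, 38]
t=5: [64, 66, 66, 63, 61, 64, 65, 64, 61, 58, 62, 62, 60, 54, 51, 55, 55, 53, 47, 45, 48, 46, 44, 43, 43]
t=6: [62, 61, 61, 64, 65, 63, 62, 63, 64, 64, 64, 64, 65, 61, 57, 61, 60, 59, 53, 51, 55, 53, 50, 48, 48]
t=7: [65, 65, 65, 63, 62, 64, 64, 64, 63, 63, 63, 63, 63, 64, 63, 65, 66, 63, 60, 58, 62, 60, 57, 55, 54]
t=8: [62, 62, 62, 63, 64, 63, 63, 63, 63, 64, 63, 63, 63, 63, 64, 62, 62, 64, 65, 64, 65, 65, 64, 63, 62]
t=9: [64, 64, 64, 64, 63, 64, 64, 64, 63, 63, 64, 64, 63, 63, 63, 64, 64, 63, 62, 63, 62, 62, 63, 63, 64]
t=10: [63, 63, 63, 63, 63, 63, 63, 63, 63, 64, 63, 63, 63, 64, 64, 63, 63, 64, 64, 64, 64, 64, 64, 64, 63]
t=11: [64, 64, 64, 64, 63, 64, 64, 64, 63, 63, 64, 64, 63, 63, 63, 63, 63, 63, 63, 63, 63, 63, 63, 63, 63]
t=12: [63, 63, 63, 63, 63, 63, 63, 63, 63, 64, 63, 63, 63, 64, 64, 63, 63, 64, 64, 64, 64, 64, 64, 64, 64]
t=13: [64, 64, 64, 64, 63, 64, 64, 64, 63, 63, 64, 64, 63, 63, 63, 63, 63, 63, 63, 63, 63, 63, 63, 63, 63]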